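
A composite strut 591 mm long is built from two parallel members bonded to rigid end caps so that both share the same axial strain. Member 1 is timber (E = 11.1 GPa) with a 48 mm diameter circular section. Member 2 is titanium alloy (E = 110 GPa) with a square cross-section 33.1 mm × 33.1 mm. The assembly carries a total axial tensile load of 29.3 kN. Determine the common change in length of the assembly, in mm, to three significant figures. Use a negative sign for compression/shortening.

A_1 = 1810 mm².
A_2 = 1096 mm².
Equal strain + equilibrium ⇒ each member carries load in proportion to AE: A₁E₁ = 20090000 N, A₂E₂ = 120500000 N, ΣAE = 140600000 N.
δ = PL/ΣAE = 29300·591/140600000 = 0.1232 mm.

0.123 mm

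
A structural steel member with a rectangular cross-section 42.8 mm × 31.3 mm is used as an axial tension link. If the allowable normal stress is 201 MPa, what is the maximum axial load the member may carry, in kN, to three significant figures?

A = 1340 mm².
P_max = σ_allow · A = 201 · 1340 = 269300 N = 269.3 kN.

269 kN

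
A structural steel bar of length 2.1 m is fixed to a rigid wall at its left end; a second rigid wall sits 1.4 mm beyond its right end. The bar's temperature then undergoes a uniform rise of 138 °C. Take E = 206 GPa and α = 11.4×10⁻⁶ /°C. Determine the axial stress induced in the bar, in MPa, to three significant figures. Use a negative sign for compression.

-187 MPa

Free thermal expansion αLΔT = 11.4e-6 · 2100 · 138 = 3.304 mm.
The walls engage after the gap closes; constrained expansion = 3.304 − 1.4 = 1.904 mm.
The walls impose strain ε = −(1.904)/2100 = -9.0653e-04; σ = Eε = 206000 · -9.0653e-04 = -186.7 MPa.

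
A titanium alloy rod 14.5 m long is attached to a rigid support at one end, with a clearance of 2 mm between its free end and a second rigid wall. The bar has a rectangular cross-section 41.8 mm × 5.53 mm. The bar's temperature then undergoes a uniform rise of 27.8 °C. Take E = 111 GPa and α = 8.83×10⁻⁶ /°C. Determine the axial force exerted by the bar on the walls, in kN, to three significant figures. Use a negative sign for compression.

-2.76 kN

Free thermal expansion αLΔT = 8.83e-6 · 14500 · 27.8 = 3.559 mm.
The walls engage after the gap closes; constrained expansion = 3.559 − 2 = 1.559 mm.
The walls impose strain ε = −(1.559)/14500 = -1.0754e-04; σ = Eε = 111000 · -1.0754e-04 = -11.94 MPa.
Wall reaction R = σ·A = -11.94·231.2 = -2759 N = -2.759 kN.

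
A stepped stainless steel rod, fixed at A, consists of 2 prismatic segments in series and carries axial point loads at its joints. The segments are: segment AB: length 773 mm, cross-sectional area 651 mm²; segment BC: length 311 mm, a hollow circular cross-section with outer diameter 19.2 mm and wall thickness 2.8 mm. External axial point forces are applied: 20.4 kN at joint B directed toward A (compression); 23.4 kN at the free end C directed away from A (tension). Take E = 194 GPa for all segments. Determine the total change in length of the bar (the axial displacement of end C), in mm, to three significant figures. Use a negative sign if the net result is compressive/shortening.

Internal axial forces (sectioning from the free end, tension +): N_BC = 23.4 kN, N_AB = 3 kN.
A_BC = 144.3 mm².
δ_AB = 3000·773/(651·194000) = 0.01836 mm
δ_BC = 23400·311/(144.3·194000) = 0.26 mm
δ = Σδ_i = 0.2784 mm.

0.278 mm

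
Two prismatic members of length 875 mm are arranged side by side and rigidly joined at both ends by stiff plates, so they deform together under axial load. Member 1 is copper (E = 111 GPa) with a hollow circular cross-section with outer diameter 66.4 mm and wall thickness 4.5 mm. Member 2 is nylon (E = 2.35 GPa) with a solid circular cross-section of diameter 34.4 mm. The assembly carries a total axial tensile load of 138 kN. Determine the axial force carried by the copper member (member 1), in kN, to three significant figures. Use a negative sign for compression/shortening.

135 kN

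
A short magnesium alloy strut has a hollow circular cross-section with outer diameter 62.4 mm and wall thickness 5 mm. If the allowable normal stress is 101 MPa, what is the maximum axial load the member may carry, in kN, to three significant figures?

A = 901.6 mm².
P_max = σ_allow · A = 101 · 901.6 = 91070 N = 91.07 kN.

91.1 kN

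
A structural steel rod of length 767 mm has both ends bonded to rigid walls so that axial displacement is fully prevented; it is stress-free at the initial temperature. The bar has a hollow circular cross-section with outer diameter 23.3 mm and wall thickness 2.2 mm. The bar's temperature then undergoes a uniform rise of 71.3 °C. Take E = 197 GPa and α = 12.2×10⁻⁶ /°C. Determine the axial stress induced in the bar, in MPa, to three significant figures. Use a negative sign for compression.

Free thermal expansion αLΔT = 12.2e-6 · 767 · 71.3 = 0.6672 mm.
The walls impose strain ε = −(0.6672)/767 = -8.6986e-04; σ = Eε = 197000 · -8.6986e-04 = -171.4 MPa.

-171 MPa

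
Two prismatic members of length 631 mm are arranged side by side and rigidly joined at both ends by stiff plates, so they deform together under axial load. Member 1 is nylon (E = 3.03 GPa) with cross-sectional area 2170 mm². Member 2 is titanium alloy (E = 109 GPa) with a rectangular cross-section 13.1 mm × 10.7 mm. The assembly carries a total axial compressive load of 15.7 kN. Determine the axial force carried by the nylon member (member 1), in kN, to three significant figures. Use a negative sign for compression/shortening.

A_2 = 140.2 mm².
Equal strain + equilibrium ⇒ each member carries load in proportion to AE: A₁E₁ = 6575000 N, A₂E₂ = 15280000 N, ΣAE = 21850000 N.
F₁ = P·A₁E₁/ΣAE = -15700·6575000/21850000 = -4724 N.

-4.72 kN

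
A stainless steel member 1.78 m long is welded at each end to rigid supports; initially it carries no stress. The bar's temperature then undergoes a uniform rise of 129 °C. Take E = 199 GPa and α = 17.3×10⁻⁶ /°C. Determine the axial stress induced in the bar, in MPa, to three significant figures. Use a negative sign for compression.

-444 MPa

Free thermal expansion αLΔT = 17.3e-6 · 1780 · 129 = 3.972 mm.
The walls impose strain ε = −(3.972)/1780 = -2.2317e-03; σ = Eε = 199000 · -2.2317e-03 = -444.1 MPa.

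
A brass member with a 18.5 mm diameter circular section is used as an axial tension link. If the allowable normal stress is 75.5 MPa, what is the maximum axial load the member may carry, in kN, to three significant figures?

20.3 kN

A = 268.8 mm².
P_max = σ_allow · A = 75.5 · 268.8 = 20290 N = 20.29 kN.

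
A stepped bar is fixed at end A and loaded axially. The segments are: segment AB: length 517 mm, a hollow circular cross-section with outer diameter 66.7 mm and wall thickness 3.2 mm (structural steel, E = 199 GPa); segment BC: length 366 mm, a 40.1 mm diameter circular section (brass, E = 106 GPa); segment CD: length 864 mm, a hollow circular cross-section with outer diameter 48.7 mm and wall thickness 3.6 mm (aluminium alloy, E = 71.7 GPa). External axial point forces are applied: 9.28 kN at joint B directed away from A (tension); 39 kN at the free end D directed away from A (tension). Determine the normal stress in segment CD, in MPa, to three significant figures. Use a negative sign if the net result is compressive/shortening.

76.5 MPa

Internal axial forces (sectioning from the free end, tension +): N_CD = 39 kN, N_BC = 39 kN, N_AB = 48.28 kN.
A_CD = 510.1 mm².
σ_CD = N_CD/A_CD = 39000/510.1 = 76.46 MPa.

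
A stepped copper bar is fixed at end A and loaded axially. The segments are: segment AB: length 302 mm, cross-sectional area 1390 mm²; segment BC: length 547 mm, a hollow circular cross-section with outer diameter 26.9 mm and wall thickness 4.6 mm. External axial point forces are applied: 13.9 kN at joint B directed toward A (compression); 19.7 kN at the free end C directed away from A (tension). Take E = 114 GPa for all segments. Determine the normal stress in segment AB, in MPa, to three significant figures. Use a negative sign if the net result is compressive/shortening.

4.17 MPa

Internal axial forces (sectioning from the free end, tension +): N_BC = 19.7 kN, N_AB = 5.8 kN.
σ_AB = N_AB/A_AB = 5800/1390 = 4.173 MPa.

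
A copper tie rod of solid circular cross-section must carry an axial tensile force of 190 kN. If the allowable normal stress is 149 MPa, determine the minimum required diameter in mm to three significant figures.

40.3 mm

Required area A ≥ P/σ_allow = 190000/149 = 1275 mm².
For a solid circular section, d ≥ √(4A/π) = 40.29 mm.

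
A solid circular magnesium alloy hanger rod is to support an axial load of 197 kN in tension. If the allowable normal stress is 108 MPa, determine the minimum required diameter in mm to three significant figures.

Required area A ≥ P/σ_allow = 197000/108 = 1824 mm².
For a solid circular section, d ≥ √(4A/π) = 48.19 mm.

48.2 mm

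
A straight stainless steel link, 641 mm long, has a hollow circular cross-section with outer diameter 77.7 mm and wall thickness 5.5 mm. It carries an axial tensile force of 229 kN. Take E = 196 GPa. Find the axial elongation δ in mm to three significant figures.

A = 1248 mm².
δ_mech = NL/(AE) = 229000·641/(1248·196000) = 0.6003 mm.

0.600 mm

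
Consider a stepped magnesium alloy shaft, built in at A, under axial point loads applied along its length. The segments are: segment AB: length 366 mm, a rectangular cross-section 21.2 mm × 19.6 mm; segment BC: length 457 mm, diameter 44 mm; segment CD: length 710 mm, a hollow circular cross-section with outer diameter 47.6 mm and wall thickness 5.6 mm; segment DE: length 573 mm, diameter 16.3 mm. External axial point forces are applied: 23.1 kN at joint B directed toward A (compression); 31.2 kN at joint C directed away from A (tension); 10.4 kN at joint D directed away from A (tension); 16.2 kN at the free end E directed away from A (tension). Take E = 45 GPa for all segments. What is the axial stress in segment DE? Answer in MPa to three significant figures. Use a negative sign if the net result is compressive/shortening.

77.6 MPa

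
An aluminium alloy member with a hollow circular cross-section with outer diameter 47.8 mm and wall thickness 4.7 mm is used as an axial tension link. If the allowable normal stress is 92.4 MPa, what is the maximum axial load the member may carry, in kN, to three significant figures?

A = 636.4 mm².
P_max = σ_allow · A = 92.4 · 636.4 = 58800 N = 58.8 kN.

58.8 kN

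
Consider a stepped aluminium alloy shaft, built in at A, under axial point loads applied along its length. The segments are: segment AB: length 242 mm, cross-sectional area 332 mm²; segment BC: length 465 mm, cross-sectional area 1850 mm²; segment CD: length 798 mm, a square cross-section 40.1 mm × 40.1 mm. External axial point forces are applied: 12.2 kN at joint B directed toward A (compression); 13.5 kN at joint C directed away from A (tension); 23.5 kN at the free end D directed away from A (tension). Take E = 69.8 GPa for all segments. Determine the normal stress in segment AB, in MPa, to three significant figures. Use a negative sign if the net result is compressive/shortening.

Internal axial forces (sectioning from the free end, tension +): N_CD = 23.5 kN, N_BC = 37 kN, N_AB = 24.8 kN.
σ_AB = N_AB/A_AB = 24800/332 = 74.7 MPa.

74.7 MPa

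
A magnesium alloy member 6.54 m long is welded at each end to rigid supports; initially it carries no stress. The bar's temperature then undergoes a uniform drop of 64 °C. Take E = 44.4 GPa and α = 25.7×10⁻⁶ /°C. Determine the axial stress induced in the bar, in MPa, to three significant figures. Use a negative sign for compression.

73.0 MPa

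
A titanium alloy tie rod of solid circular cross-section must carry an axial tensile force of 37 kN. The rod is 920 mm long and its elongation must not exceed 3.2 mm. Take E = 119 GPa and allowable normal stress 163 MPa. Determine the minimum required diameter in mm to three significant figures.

17.0 mm

Required area A ≥ P/σ_allow = 37000/163 = 227 mm².
For a solid circular section, d ≥ √(4A/π) = 17 mm.
Elongation limit: A ≥ PL/(Eδ_allow) = 37000·920/(119000·3.2) = 89.39 mm² ⇒ d ≥ 10.67 mm.
The stress limit governs.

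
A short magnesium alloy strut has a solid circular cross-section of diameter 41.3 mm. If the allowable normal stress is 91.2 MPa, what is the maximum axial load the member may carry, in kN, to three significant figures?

A = 1340 mm².
P_max = σ_allow · A = 91.2 · 1340 = 122200 N = 122.2 kN.

122 kN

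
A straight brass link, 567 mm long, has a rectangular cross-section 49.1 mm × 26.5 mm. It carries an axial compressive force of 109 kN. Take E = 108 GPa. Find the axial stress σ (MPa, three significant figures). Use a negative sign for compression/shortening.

-83.8 MPa

A = 1301 mm².
σ = N/A = -109000/1301 = -83.77 MPa.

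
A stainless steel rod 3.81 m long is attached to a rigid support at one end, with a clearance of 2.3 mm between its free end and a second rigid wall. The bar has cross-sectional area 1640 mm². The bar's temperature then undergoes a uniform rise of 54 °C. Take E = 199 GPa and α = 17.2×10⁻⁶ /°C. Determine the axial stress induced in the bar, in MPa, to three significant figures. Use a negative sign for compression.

-64.7 MPa

Free thermal expansion αLΔT = 17.2e-6 · 3810 · 54 = 3.539 mm.
The walls engage after the gap closes; constrained expansion = 3.539 − 2.3 = 1.239 mm.
The walls impose strain ε = −(1.239)/3810 = -3.2513e-04; σ = Eε = 199000 · -3.2513e-04 = -64.7 MPa.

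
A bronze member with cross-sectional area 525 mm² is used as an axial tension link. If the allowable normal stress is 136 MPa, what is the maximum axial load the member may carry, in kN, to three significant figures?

P_max = σ_allow · A = 136 · 525 = 71400 N = 71.4 kN.

71.4 kN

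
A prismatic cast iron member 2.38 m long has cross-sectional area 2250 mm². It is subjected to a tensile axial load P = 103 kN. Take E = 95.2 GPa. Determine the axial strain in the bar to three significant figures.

σ = N/A = 45.78 MPa; ε = σ/E = 45.78/95200 = 4.809e-04.

4.81e-04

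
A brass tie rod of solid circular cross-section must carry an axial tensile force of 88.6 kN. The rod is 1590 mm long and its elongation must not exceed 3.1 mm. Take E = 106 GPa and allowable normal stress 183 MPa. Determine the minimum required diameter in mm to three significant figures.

24.8 mm

Required area A ≥ P/σ_allow = 88600/183 = 484.2 mm².
For a solid circular section, d ≥ √(4A/π) = 24.83 mm.
Elongation limit: A ≥ PL/(Eδ_allow) = 88600·1590/(106000·3.1) = 428.7 mm² ⇒ d ≥ 23.36 mm.
The stress limit governs.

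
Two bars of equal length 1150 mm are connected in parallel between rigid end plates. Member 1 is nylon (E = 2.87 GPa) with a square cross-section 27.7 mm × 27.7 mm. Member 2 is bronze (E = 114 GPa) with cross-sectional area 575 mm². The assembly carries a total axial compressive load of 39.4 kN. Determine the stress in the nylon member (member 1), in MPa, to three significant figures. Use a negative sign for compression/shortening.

A_1 = 767.3 mm².
Equal strain + equilibrium ⇒ each member carries load in proportion to AE: A₁E₁ = 2202000 N, A₂E₂ = 65550000 N, ΣAE = 67750000 N.
σ₁ = P·E₁/ΣAE = -39400·2870/67750000 = -1.669 MPa.

-1.67 MPa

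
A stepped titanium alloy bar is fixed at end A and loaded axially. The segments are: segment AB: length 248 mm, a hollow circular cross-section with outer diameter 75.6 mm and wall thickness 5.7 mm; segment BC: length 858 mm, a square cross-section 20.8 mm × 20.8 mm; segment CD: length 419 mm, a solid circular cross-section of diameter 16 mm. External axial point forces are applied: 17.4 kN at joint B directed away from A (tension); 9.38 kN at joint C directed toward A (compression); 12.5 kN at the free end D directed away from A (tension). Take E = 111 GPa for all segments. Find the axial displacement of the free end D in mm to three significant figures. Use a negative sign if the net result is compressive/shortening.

Internal axial forces (sectioning from the free end, tension +): N_CD = 12.5 kN, N_BC = 3.12 kN, N_AB = 20.52 kN.
A_AB = 1252 mm².
A_BC = 432.6 mm².
A_CD = 201.1 mm².
δ_AB = 20520·248/(1252·111000) = 0.03663 mm
δ_BC = 3120·858/(432.6·111000) = 0.05574 mm
δ_CD = 12500·419/(201.1·111000) = 0.2347 mm
δ = Σδ_i = 0.327 mm.

0.327 mm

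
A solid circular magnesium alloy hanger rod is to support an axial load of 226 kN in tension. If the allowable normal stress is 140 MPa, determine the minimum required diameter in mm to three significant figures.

Required area A ≥ P/σ_allow = 226000/140 = 1614 mm².
For a solid circular section, d ≥ √(4A/π) = 45.34 mm.

45.3 mm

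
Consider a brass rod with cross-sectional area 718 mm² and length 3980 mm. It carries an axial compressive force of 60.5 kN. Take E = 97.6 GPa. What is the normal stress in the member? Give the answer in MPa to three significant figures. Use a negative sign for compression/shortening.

-84.3 MPa

σ = N/A = -60500/718 = -84.26 MPa.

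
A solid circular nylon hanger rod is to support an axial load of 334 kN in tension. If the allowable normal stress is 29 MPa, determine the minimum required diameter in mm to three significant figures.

121 mm

Required area A ≥ P/σ_allow = 334000/29 = 11520 mm².
For a solid circular section, d ≥ √(4A/π) = 121.1 mm.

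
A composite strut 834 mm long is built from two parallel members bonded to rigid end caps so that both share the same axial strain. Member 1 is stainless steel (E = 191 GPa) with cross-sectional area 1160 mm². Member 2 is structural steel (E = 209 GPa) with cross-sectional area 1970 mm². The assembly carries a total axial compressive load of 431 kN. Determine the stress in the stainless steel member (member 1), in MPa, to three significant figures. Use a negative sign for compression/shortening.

-130 MPa

Equal strain + equilibrium ⇒ each member carries load in proportion to AE: A₁E₁ = 221600000 N, A₂E₂ = 411700000 N, ΣAE = 633300000 N.
σ₁ = P·E₁/ΣAE = -431000·191000/633300000 = -130 MPa.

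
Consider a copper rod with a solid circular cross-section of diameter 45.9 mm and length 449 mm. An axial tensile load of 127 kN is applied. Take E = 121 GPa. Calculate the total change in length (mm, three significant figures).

0.285 mm

A = 1655 mm².
δ_mech = NL/(AE) = 127000·449/(1655·121000) = 0.2848 mm.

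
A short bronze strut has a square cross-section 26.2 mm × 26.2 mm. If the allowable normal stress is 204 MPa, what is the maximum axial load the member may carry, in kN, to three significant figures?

140 kN

A = 686.4 mm².
P_max = σ_allow · A = 204 · 686.4 = 140000 N = 140 kN.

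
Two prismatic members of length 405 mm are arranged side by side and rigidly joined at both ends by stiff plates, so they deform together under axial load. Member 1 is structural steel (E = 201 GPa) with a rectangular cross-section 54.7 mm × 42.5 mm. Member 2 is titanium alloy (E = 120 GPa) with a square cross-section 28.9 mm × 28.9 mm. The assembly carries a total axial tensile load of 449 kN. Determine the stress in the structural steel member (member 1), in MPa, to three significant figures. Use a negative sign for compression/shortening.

159 MPa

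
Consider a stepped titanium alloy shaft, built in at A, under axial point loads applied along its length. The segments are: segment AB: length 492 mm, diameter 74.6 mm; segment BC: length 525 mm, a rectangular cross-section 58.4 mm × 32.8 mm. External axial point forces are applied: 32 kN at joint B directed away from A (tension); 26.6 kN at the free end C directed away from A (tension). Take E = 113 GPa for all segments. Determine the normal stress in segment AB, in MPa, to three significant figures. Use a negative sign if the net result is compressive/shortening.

13.4 MPa

Internal axial forces (sectioning from the free end, tension +): N_BC = 26.6 kN, N_AB = 58.6 kN.
A_AB = 4371 mm².
σ_AB = N_AB/A_AB = 58600/4371 = 13.41 MPa.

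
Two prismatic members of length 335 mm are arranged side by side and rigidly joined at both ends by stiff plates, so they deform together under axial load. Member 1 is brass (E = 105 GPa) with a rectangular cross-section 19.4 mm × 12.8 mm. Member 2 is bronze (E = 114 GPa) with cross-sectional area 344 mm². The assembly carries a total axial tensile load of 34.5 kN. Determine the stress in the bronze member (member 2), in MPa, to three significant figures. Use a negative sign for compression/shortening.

A_1 = 248.3 mm².
Equal strain + equilibrium ⇒ each member carries load in proportion to AE: A₁E₁ = 26070000 N, A₂E₂ = 39220000 N, ΣAE = 65290000 N.
σ₂ = P·E₂/ΣAE = 34500·114000/65290000 = 60.24 MPa.

60.2 MPa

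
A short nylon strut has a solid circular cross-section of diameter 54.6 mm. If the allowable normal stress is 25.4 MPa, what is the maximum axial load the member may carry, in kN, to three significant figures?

59.5 kN

A = 2341 mm².
P_max = σ_allow · A = 25.4 · 2341 = 59470 N = 59.47 kN.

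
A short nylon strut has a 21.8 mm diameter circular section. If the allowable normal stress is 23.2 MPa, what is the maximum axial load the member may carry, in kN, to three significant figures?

A = 373.3 mm².
P_max = σ_allow · A = 23.2 · 373.3 = 8659 N = 8.659 kN.

8.66 kN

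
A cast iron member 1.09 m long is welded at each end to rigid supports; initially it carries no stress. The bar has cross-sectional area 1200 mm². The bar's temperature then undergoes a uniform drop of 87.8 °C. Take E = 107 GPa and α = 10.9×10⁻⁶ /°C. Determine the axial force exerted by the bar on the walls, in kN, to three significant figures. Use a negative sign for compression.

Free thermal expansion αLΔT = 10.9e-6 · 1090 · -87.8 = -1.043 mm.
The walls impose strain ε = −(-1.043)/1090 = 9.5702e-04; σ = Eε = 107000 · 9.5702e-04 = 102.4 MPa.
Wall reaction R = σ·A = 102.4·1200 = 122900 N = 122.9 kN.

123 kN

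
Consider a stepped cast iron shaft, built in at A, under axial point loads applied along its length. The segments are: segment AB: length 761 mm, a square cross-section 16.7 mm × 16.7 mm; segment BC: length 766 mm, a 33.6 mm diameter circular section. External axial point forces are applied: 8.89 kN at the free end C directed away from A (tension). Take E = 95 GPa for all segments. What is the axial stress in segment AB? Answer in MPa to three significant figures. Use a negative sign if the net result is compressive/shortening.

Internal axial forces (sectioning from the free end, tension +): N_BC = 8.89 kN, N_AB = 8.89 kN.
A_AB = 278.9 mm².
σ_AB = N_AB/A_AB = 8890/278.9 = 31.88 MPa.

31.9 MPa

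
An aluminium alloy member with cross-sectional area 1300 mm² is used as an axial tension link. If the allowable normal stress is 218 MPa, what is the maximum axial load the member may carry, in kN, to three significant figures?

P_max = σ_allow · A = 218 · 1300 = 283400 N = 283.4 kN.

283 kN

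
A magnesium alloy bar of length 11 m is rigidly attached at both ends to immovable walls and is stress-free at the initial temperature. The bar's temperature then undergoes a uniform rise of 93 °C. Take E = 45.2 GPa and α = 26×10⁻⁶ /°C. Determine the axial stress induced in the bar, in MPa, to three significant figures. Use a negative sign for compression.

Free thermal expansion αLΔT = 26e-6 · 11000 · 93 = 26.6 mm.
The walls impose strain ε = −(26.6)/11000 = -2.4180e-03; σ = Eε = 45200 · -2.4180e-03 = -109.3 MPa.

-109 MPa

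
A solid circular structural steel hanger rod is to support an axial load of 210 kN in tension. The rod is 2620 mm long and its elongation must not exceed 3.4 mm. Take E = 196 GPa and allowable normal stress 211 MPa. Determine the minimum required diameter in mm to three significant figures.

Required area A ≥ P/σ_allow = 210000/211 = 995.3 mm².
For a solid circular section, d ≥ √(4A/π) = 35.6 mm.
Elongation limit: A ≥ PL/(Eδ_allow) = 210000·2620/(196000·3.4) = 825.6 mm² ⇒ d ≥ 32.42 mm.
The stress limit governs.

35.6 mm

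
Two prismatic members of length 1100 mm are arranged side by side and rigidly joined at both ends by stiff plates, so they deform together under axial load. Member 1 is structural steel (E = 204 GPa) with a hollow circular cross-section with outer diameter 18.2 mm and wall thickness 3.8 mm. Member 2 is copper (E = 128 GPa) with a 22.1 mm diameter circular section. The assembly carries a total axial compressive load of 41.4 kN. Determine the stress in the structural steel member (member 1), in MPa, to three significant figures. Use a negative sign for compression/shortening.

-100 MPa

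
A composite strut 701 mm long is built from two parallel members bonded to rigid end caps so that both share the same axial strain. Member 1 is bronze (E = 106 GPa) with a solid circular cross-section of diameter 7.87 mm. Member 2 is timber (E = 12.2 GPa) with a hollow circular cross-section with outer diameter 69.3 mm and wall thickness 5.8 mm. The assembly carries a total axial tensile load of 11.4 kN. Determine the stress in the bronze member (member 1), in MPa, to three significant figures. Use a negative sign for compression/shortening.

62.7 MPa

A_1 = 48.65 mm².
A_2 = 1157 mm².
Equal strain + equilibrium ⇒ each member carries load in proportion to AE: A₁E₁ = 5156000 N, A₂E₂ = 14120000 N, ΣAE = 19270000 N.
σ₁ = P·E₁/ΣAE = 11400·106000/19270000 = 62.7 MPa.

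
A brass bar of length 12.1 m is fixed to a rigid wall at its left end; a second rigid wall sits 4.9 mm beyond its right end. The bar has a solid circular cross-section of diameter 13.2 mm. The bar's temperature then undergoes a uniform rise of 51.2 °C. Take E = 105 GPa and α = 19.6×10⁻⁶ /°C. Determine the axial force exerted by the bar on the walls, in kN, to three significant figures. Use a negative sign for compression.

Free thermal expansion αLΔT = 19.6e-6 · 12100 · 51.2 = 12.14 mm.
The walls engage after the gap closes; constrained expansion = 12.14 − 4.9 = 7.243 mm.
The walls impose strain ε = −(7.243)/12100 = -5.9856e-04; σ = Eε = 105000 · -5.9856e-04 = -62.85 MPa.
Wall reaction R = σ·A = -62.85·136.8 = -8601 N = -8.601 kN.

-8.60 kN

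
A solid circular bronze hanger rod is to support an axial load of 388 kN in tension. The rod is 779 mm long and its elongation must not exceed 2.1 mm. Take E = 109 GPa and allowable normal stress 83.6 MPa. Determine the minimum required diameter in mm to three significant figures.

76.9 mm

Required area A ≥ P/σ_allow = 388000/83.6 = 4641 mm².
For a solid circular section, d ≥ √(4A/π) = 76.87 mm.
Elongation limit: A ≥ PL/(Eδ_allow) = 388000·779/(109000·2.1) = 1320 mm² ⇒ d ≥ 41 mm.
The stress limit governs.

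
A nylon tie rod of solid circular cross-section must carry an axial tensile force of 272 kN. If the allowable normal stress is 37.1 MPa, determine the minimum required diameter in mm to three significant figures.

Required area A ≥ P/σ_allow = 272000/37.1 = 7332 mm².
For a solid circular section, d ≥ √(4A/π) = 96.62 mm.

96.6 mm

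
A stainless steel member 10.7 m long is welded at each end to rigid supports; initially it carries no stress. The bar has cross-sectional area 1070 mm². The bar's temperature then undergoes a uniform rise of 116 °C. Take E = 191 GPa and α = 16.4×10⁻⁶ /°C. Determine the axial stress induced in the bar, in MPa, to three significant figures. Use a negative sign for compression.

Free thermal expansion αLΔT = 16.4e-6 · 10700 · 116 = 20.36 mm.
The walls impose strain ε = −(20.36)/10700 = -1.9024e-03; σ = Eε = 191000 · -1.9024e-03 = -363.4 MPa.

-363 MPa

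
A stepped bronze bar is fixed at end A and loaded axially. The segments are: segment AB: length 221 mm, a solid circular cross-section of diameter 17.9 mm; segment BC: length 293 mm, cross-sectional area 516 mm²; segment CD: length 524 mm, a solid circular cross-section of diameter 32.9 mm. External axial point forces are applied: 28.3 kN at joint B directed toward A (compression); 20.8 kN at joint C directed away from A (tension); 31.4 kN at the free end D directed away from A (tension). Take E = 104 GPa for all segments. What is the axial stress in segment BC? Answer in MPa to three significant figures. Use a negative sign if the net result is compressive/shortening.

Internal axial forces (sectioning from the free end, tension +): N_CD = 31.4 kN, N_BC = 52.2 kN, N_AB = 23.9 kN.
σ_BC = N_BC/A_BC = 52200/516 = 101.2 MPa.

101 MPa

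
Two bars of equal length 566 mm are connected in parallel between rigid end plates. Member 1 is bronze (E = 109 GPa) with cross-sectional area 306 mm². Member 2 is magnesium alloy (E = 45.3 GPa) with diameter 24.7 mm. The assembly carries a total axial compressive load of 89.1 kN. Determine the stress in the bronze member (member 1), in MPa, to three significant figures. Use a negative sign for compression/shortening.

-176 MPa

A_2 = 479.2 mm².
Equal strain + equilibrium ⇒ each member carries load in proportion to AE: A₁E₁ = 33350000 N, A₂E₂ = 21710000 N, ΣAE = 55060000 N.
σ₁ = P·E₁/ΣAE = -89100·109000/55060000 = -176.4 MPa.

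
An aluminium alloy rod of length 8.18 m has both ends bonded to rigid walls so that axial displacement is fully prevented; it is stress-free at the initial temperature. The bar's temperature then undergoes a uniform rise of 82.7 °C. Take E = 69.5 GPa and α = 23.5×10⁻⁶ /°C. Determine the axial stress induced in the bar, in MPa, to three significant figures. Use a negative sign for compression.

-135 MPa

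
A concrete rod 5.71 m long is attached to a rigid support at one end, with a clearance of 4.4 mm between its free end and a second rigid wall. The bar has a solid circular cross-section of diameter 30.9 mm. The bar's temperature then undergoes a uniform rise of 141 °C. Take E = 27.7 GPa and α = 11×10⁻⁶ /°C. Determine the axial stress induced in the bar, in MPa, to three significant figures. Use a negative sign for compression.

Free thermal expansion αLΔT = 11e-6 · 5710 · 141 = 8.856 mm.
The walls engage after the gap closes; constrained expansion = 8.856 − 4.4 = 4.456 mm.
The walls impose strain ε = −(4.456)/5710 = -7.8042e-04; σ = Eε = 27700 · -7.8042e-04 = -21.62 MPa.

-21.6 MPa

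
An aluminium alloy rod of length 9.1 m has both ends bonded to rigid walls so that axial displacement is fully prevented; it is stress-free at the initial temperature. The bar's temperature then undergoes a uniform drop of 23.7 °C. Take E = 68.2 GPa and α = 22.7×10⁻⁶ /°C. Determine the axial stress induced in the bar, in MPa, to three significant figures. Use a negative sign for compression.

36.7 MPa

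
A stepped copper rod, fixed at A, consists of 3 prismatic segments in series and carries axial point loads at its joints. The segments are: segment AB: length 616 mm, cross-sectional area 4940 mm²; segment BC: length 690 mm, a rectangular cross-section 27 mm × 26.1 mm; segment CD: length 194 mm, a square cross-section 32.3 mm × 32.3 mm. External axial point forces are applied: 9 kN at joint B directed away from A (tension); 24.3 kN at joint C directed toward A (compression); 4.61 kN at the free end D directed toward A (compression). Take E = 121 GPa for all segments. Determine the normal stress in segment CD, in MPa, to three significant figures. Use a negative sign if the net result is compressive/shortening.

-4.42 MPa

Internal axial forces (sectioning from the free end, tension +): N_CD = -4.61 kN, N_BC = -28.91 kN, N_AB = -19.91 kN.
A_CD = 1043 mm².
σ_CD = N_CD/A_CD = -4610/1043 = -4.419 MPa.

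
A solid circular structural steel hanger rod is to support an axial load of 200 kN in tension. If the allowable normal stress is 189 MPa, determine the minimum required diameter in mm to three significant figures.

Required area A ≥ P/σ_allow = 200000/189 = 1058 mm².
For a solid circular section, d ≥ √(4A/π) = 36.71 mm.

36.7 mm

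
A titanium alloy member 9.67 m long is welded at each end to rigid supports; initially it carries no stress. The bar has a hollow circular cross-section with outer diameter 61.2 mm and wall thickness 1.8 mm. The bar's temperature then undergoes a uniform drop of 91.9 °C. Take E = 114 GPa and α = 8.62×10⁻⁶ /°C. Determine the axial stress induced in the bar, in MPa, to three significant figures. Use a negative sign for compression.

90.3 MPa

Free thermal expansion αLΔT = 8.62e-6 · 9670 · -91.9 = -7.66 mm.
The walls impose strain ε = −(-7.66)/9670 = 7.9218e-04; σ = Eε = 114000 · 7.9218e-04 = 90.31 MPa.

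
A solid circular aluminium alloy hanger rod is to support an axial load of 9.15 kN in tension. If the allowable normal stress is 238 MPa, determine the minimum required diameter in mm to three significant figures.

Required area A ≥ P/σ_allow = 9150/238 = 38.45 mm².
For a solid circular section, d ≥ √(4A/π) = 6.996 mm.

7.00 mm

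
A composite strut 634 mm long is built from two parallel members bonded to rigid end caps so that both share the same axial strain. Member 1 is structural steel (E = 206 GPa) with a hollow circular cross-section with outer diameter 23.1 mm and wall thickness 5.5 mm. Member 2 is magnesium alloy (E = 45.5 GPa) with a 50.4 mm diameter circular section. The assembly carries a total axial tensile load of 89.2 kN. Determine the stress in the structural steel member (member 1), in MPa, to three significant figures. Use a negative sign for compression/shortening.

A_1 = 304.1 mm².
A_2 = 1995 mm².
Equal strain + equilibrium ⇒ each member carries load in proportion to AE: A₁E₁ = 62650000 N, A₂E₂ = 90770000 N, ΣAE = 153400000 N.
σ₁ = P·E₁/ΣAE = 89200·206000/153400000 = 119.8 MPa.

120 MPa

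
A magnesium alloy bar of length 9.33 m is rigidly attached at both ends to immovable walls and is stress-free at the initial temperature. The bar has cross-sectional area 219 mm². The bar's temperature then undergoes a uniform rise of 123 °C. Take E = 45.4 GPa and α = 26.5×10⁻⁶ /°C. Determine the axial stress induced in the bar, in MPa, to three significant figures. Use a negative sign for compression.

-148 MPa

Free thermal expansion αLΔT = 26.5e-6 · 9330 · 123 = 30.41 mm.
The walls impose strain ε = −(30.41)/9330 = -3.2595e-03; σ = Eε = 45400 · -3.2595e-03 = -148 MPa.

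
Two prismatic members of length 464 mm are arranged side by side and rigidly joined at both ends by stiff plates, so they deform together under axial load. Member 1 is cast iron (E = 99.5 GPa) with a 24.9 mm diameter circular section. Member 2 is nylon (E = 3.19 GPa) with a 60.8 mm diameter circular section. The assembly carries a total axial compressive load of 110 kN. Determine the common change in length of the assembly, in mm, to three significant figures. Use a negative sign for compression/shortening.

A_1 = 487 mm².
A_2 = 2903 mm².
Equal strain + equilibrium ⇒ each member carries load in proportion to AE: A₁E₁ = 48450000 N, A₂E₂ = 9262000 N, ΣAE = 57710000 N.
δ = PL/ΣAE = -110000·464/57710000 = -0.8844 mm.

-0.884 mm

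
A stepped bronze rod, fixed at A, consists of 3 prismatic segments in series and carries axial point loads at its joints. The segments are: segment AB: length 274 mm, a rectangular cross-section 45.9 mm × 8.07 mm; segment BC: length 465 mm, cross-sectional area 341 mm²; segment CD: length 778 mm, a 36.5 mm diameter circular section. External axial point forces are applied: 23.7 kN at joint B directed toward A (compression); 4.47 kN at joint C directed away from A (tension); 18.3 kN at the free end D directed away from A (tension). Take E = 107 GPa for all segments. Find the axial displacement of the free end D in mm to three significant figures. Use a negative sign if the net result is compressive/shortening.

0.411 mm

Internal axial forces (sectioning from the free end, tension +): N_CD = 18.3 kN, N_BC = 22.77 kN, N_AB = -0.93 kN.
A_AB = 370.4 mm².
A_CD = 1046 mm².
δ_AB = -930·274/(370.4·107000) = -0.006429 mm
δ_BC = 22770·465/(341·107000) = 0.2902 mm
δ_CD = 18300·778/(1046·107000) = 0.1272 mm
δ = Σδ_i = 0.4109 mm.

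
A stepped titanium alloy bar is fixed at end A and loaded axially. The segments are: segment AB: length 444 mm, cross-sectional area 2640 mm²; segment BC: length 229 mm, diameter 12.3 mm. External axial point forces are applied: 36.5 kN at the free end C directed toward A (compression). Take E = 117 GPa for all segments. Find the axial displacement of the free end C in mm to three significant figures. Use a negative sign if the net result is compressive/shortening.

-0.654 mm

Internal axial forces (sectioning from the free end, tension +): N_BC = -36.5 kN, N_AB = -36.5 kN.
A_BC = 118.8 mm².
δ_AB = -36500·444/(2640·117000) = -0.05247 mm
δ_BC = -36500·229/(118.8·117000) = -0.6012 mm
δ = Σδ_i = -0.6537 mm.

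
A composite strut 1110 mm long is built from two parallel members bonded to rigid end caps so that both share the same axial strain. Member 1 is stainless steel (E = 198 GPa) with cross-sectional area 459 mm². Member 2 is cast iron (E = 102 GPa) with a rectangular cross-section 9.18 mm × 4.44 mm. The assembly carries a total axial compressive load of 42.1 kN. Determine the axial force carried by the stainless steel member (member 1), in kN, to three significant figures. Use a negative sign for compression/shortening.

-40.3 kN

A_2 = 40.76 mm².
Equal strain + equilibrium ⇒ each member carries load in proportion to AE: A₁E₁ = 90880000 N, A₂E₂ = 4157000 N, ΣAE = 95040000 N.
F₁ = P·A₁E₁/ΣAE = -42100·90880000/95040000 = -40260 N.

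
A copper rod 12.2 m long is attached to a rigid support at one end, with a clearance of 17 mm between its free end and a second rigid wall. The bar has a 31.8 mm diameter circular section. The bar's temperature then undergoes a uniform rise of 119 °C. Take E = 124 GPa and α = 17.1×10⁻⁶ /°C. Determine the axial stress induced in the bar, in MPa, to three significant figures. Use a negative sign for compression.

-79.5 MPa

Free thermal expansion αLΔT = 17.1e-6 · 12200 · 119 = 24.83 mm.
The walls engage after the gap closes; constrained expansion = 24.83 − 17 = 7.826 mm.
The walls impose strain ε = −(7.826)/12200 = -6.4146e-04; σ = Eε = 124000 · -6.4146e-04 = -79.54 MPa.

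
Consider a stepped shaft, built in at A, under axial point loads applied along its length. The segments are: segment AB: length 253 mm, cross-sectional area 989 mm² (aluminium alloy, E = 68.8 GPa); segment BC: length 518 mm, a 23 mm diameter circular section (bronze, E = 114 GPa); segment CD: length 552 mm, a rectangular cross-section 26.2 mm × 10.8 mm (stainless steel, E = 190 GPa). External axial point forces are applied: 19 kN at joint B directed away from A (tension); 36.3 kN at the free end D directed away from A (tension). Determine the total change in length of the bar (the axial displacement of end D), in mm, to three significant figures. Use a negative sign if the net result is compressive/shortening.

0.975 mm

Internal axial forces (sectioning from the free end, tension +): N_CD = 36.3 kN, N_BC = 36.3 kN, N_AB = 55.3 kN.
A_BC = 415.5 mm².
A_CD = 283 mm².
δ_AB = 55300·253/(989·68800) = 0.2056 mm
δ_BC = 36300·518/(415.5·114000) = 0.397 mm
δ_CD = 36300·552/(283·190000) = 0.3727 mm
δ = Σδ_i = 0.9753 mm.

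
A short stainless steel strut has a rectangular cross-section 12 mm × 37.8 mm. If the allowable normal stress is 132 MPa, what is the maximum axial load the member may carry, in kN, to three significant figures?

A = 453.6 mm².
P_max = σ_allow · A = 132 · 453.6 = 59880 N = 59.88 kN.

59.9 kN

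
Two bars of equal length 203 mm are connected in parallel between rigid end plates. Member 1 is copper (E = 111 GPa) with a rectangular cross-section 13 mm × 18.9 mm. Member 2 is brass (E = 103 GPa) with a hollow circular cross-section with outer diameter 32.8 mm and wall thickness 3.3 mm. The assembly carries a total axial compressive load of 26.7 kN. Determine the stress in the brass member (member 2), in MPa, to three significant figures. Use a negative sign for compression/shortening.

A_1 = 245.7 mm².
A_2 = 305.8 mm².
Equal strain + equilibrium ⇒ each member carries load in proportion to AE: A₁E₁ = 27270000 N, A₂E₂ = 31500000 N, ΣAE = 58770000 N.
σ₂ = P·E₂/ΣAE = -26700·103000/58770000 = -46.79 MPa.

-46.8 MPa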